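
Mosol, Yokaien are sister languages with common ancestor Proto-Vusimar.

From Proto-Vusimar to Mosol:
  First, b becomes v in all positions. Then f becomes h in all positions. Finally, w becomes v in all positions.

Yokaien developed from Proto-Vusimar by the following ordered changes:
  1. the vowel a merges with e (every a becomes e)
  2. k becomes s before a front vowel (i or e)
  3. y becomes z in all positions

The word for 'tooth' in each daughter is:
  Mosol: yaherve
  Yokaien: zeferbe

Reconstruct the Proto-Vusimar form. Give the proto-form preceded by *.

*yaferbe

Position 1: Mosol has y, Yokaien has z. Mosol preserves y here (none of its changes turn any other segment into y), so the proto-segment is *y.
Position 6: Mosol has v, Yokaien has b. Yokaien preserves b here (none of its changes turn any other segment into b), so the proto-segment is *b.
Position 2: Mosol has a, Yokaien has e. Mosol preserves a here (none of its changes turn any other segment into a), so the proto-segment is *a.
Continuing position by position gives *yaferbe; check it forward:
Mosol: *yaferbe > yaferve > yaherve  (by unconditioned shift, unconditioned shift)
Yokaien: start from *yaferbe.
  rule 1 (vowel merger): yaferbe → yeferbe
  rule 2: no change — yeferbe
  rule 3 (unconditioned shift): yeferbe → zeferbe
  ⇒ Yokaien zeferbe
No other proto-form is consistent with every reflex, so the reconstruction is *yaferbe.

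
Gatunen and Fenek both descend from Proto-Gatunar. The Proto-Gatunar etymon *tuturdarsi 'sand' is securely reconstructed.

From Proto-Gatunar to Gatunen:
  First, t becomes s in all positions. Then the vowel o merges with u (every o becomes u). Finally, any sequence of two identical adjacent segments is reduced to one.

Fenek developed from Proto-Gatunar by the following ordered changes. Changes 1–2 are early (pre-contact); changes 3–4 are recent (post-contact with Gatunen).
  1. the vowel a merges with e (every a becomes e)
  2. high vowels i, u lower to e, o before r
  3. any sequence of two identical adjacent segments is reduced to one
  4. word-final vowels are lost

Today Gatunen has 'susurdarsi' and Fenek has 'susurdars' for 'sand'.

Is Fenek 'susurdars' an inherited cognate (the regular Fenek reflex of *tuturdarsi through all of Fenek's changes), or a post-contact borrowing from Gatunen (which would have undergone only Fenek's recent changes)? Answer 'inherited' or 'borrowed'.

borrowed

If inherited, *tuturdarsi would pass through all of Fenek's changes:
Fenek: start from *tuturdarsi.
  rule 1 (vowel merger): tuturdarsi → tuturdersi
  rule 2 (pre-rhotic lowering): tuturdersi → tutordersi
  rule 3: no change — tutordersi
  rule 4 (apocope): tutordersi → tutorders
  ⇒ Fenek tutorders
If borrowed from Gatunen 'susurdarsi' after the early changes, it would undergo only the recent ones:
  rule 3 (degemination): no change (susurdarsi)
  rule 4 (apocope): susurdarsi → susurdars
  ⇒ as a loan: susurdars
Fenek 'susurdars' matches the loan outcome 'susurdars', not the inherited 'tutorders' — it skipped the early Fenek changes, so it was borrowed from Gatunen.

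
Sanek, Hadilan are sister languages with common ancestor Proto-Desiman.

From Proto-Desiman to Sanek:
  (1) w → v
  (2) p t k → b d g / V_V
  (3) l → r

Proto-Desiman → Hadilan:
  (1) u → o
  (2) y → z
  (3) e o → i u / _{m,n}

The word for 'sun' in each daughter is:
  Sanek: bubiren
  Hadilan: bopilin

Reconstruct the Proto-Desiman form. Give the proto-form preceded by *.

*bupilen

Position 3: Sanek has b, Hadilan has p. Hadilan preserves p here (none of its changes turn any other segment into p), so the proto-segment is *p.
Position 2: Sanek has u, Hadilan has o. Sanek preserves u here (none of its changes turn any other segment into u), so the proto-segment is *u.
Continuing position by position gives *bupilen; check it forward:
Sanek: *bupilen > bubilen > bubiren  (by intervocalic voicing, unconditioned shift)
Hadilan: *bupilen
  bupilen → bopilen   [vowel merger]
  bopilen (rule 2 does not apply)
  bopilen → bopilin   [pre-nasal raising]
  giving Hadilan bopilin.
No other proto-form is consistent with every reflex, so the reconstruction is *bupilen.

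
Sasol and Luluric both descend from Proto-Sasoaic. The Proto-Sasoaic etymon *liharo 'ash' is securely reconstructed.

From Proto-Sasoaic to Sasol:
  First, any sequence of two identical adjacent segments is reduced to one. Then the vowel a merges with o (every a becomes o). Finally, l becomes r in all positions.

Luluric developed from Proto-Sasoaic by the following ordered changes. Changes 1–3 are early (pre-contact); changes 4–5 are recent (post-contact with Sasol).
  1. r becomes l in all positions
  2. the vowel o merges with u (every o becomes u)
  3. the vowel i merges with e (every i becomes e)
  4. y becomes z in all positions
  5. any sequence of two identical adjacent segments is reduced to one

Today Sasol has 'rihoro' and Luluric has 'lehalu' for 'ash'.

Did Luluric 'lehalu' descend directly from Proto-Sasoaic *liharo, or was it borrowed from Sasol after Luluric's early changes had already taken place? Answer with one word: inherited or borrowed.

inherited

If inherited, *liharo would pass through all of Luluric's changes:
Luluric: *liharo > lihalo > lihalu > lehalu  (by unconditioned shift, vowel merger, vowel merger)
If borrowed from Sasol 'rihoro' after the early changes, it would undergo only the recent ones:
  rule 4 (unconditioned shift): no change (rihoro)
  rule 5 (degemination): no change (rihoro)
  ⇒ as a loan: rihoro
Luluric 'lehalu' matches the inherited outcome exactly, so it is an inherited cognate, not a loan.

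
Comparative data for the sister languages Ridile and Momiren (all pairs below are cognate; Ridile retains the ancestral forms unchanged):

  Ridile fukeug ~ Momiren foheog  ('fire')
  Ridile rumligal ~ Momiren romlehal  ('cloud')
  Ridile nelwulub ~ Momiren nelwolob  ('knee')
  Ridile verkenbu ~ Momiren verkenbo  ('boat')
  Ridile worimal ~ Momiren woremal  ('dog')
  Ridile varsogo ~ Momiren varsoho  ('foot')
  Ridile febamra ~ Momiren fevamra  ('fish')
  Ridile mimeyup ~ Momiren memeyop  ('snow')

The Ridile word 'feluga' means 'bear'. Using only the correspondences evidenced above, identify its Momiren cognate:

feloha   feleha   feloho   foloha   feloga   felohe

feloha

fukeug ~ foheog, nelwulub ~ nelwolob — Ridile u corresponds to Momiren o after a consonant, before a consonant other than r, m, n, p, b, f, v.
rumligal ~ romlehal — Ridile g corresponds to Momiren h between vowels (before a back vowel).
Applying these to Ridile 'feluga':
  feluga → feloga   (u→o after a consonant, before a consonant other than r, m, n, p, b, f, v)
  feloga → feloha   (g→h between vowels (before a back vowel))
So the Momiren cognate is 'feloha'.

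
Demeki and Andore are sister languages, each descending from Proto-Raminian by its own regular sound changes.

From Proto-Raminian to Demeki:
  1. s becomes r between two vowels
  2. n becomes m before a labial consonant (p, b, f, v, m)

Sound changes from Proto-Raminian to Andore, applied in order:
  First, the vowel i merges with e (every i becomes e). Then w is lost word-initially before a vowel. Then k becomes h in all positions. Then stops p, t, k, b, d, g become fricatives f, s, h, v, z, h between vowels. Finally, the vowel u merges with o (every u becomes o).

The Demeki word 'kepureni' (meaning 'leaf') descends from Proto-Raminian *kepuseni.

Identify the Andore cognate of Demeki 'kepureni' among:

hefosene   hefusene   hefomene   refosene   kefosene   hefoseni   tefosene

Andore: *kepuseni
  kepuseni → kepusene   [vowel merger]
  kepusene (rule 2 does not apply)
  kepusene → hepusene   [unconditioned shift]
  hepusene → hefusene   [intervocalic lenition]
  hefusene → hefosene   [vowel merger]
  giving Andore hefosene.
Only 'hefosene' matches the regular Andore development of *kepuseni.

hefosene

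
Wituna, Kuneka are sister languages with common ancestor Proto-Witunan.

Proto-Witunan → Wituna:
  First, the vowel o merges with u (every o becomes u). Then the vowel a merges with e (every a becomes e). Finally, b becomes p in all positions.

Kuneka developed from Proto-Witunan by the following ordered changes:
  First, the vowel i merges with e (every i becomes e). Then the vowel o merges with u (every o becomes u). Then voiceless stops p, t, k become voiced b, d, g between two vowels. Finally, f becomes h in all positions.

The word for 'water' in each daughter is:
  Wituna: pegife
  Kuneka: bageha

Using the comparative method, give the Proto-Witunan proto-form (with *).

*bagifa

Position 5: Wituna has f, Kuneka has h. Wituna preserves f here (none of its changes turn any other segment into f), so the proto-segment is *f.
Position 1: Wituna has p, Kuneka has b. Taking the neighbouring segments as reconstructed: Wituna p could go back to *p or *b; Kuneka b can only go back to *b — the one source consistent with every daughter is *b.
Position 2: Wituna has e, Kuneka has a. Kuneka preserves a here (none of its changes turn any other segment into a), so the proto-segment is *a.
Continuing position by position gives *bagifa; check it forward:
Wituna: start from *bagifa.
  rule 1: no change — bagifa
  rule 2 (vowel merger): bagifa → begife
  rule 3 (unconditioned shift): begife → pegife
  ⇒ Wituna pegife
Kuneka: start from *bagifa.
  rule 1 (vowel merger): bagifa → bagefa
  rule 2: no change — bagefa
  rule 3: no change — bagefa
  rule 4 (unconditioned shift): bagefa → bageha
  ⇒ Kuneka bageha
*bagifa is the unique common source.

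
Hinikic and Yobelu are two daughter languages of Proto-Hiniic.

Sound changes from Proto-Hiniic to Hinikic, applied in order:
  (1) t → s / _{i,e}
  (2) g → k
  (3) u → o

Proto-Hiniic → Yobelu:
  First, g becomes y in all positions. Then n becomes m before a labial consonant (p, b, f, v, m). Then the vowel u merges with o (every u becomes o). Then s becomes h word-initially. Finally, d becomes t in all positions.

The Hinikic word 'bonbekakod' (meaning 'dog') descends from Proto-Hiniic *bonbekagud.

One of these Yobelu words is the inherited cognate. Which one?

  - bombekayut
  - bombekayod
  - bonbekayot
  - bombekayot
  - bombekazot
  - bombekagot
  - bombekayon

bombekayot

Yobelu: start from *bonbekagud.
  rule 1 (unconditioned shift): bonbekagud → bonbekayud
  rule 2 (nasal place assimilation): bonbekayud → bombekayud
  rule 3 (vowel merger): bombekayud → bombekayod
  rule 4: no change — bombekayod
  rule 5 (unconditioned shift): bombekayod → bombekayot
  ⇒ Yobelu bombekayot
Only 'bombekayot' matches the regular Yobelu development of *bonbekagud.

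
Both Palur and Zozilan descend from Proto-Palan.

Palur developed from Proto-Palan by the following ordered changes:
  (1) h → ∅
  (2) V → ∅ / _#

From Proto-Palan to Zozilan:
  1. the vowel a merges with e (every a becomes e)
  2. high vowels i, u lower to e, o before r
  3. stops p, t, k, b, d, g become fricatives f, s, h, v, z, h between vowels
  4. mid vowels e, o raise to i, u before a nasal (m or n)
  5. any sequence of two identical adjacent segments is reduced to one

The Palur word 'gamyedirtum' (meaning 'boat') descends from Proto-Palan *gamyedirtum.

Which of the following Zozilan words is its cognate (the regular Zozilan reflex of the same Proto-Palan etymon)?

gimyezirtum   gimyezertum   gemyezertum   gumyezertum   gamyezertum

Zozilan: *gamyedirtum > gemyedirtum > gemyedertum > gemyezertum > gimyezertum  (by vowel merger, pre-rhotic lowering, intervocalic lenition, pre-nasal raising)
Among the options, 'gimyezertum' alone shows every Zozilan change applied in order.

gimyezertum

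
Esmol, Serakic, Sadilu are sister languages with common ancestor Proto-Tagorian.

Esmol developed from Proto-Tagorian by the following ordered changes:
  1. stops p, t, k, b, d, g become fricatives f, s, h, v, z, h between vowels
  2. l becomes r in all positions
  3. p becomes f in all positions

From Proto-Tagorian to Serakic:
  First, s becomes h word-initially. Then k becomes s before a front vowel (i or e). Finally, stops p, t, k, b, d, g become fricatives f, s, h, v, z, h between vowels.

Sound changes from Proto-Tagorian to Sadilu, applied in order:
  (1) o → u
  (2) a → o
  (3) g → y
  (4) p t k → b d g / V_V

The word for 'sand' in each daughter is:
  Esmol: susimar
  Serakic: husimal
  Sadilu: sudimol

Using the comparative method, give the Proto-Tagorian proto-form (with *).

*sutimal

Position 6: Esmol has a, Serakic has a, Sadilu has o. Esmol preserves a here (none of its changes turn any other segment into a), so the proto-segment is *a.
Position 3: Esmol has s, Serakic has s, Sadilu has d. Taking the neighbouring segments as reconstructed: Esmol s could go back to *t or *s; Serakic s could go back to *t or *k or *s; Sadilu d could go back to *t or *d — the one source consistent with every daughter is *t.
Verify the candidate proto-form against each daughter:
Esmol: *sutimal > susimal > susimar  (by intervocalic lenition, unconditioned shift)
Serakic: start from *sutimal.
  rule 1 (debuccalisation): sutimal → hutimal
  rule 2: no change — hutimal
  rule 3 (intervocalic lenition): hutimal → husimal
  ⇒ Serakic husimal
Sadilu: *sutimal
  sutimal (rule 1 does not apply)
  sutimal → sutimol   [vowel merger]
  sutimol (rule 3 does not apply)
  sutimol → sudimol   [intervocalic voicing]
  giving Sadilu sudimol.
*sutimal is the unique common source.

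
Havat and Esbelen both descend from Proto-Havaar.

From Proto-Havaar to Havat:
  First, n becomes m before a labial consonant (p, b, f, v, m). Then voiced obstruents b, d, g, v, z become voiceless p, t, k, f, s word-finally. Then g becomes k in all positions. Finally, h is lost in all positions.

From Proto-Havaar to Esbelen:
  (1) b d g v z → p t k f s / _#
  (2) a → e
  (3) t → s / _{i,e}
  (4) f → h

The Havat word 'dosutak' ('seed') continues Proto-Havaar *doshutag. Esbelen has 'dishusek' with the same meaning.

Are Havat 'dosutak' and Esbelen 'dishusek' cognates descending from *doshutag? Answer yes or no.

Derive the expected Esbelen reflex of *doshutag:
Esbelen: *doshutag
  doshutag → doshutak   [final devoicing]
  doshutak → doshutek   [vowel merger]
  doshutek → doshusek   [palatalisation]
  doshusek (rule 4 does not apply)
  giving Esbelen doshusek.
The regular Esbelen reflex would be 'doshusek', but the attested form is 'dishusek'. The correspondence is irregular, so they are not cognates (the Esbelen form has a different source).

no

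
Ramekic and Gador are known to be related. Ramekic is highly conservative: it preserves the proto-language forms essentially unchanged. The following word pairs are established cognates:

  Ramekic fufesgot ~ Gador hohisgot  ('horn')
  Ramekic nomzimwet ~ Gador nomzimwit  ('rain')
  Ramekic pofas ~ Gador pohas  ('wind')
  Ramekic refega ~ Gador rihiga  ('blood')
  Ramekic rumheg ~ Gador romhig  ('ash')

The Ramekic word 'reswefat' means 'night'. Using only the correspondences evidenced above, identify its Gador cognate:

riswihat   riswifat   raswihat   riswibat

riswihat

fufesgot ~ hohisgot, nomzimwet ~ nomzimwit — Ramekic e corresponds to Gador i after a consonant, before a consonant other than r, m, n, p, b, f, v.
refega ~ rihiga — Ramekic e corresponds to Gador i after a consonant, before a labial obstruent.
pofas ~ pohas — Ramekic f corresponds to Gador h between vowels (before a back vowel).
Applying these to Ramekic 'reswefat':
  reswefat → riswefat   (e→i after a consonant, before a consonant other than r, m, n, p, b, f, v)
  riswefat → riswifat   (e→i after a consonant, before a labial obstruent)
  riswifat → riswihat   (f→h between vowels (before a back vowel))
So the Gador cognate is 'riswihat'.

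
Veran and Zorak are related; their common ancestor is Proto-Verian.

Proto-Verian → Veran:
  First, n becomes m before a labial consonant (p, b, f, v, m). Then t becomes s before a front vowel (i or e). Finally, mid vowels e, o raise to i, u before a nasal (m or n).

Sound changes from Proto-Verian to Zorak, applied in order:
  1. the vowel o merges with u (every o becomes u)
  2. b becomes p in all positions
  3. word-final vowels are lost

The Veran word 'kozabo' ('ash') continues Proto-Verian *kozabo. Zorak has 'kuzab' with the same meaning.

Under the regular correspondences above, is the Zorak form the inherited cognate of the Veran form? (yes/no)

Derive the expected Zorak reflex of *kozabo:
Zorak: start from *kozabo.
  rule 1 (vowel merger): kozabo → kuzabu
  rule 2 (unconditioned shift): kuzabu → kuzapu
  rule 3 (apocope): kuzapu → kuzap
  ⇒ Zorak kuzap
The regular Zorak reflex would be 'kuzap', but the attested form is 'kuzab'. The correspondence is irregular, so they are not cognates (the Zorak form has a different source).

no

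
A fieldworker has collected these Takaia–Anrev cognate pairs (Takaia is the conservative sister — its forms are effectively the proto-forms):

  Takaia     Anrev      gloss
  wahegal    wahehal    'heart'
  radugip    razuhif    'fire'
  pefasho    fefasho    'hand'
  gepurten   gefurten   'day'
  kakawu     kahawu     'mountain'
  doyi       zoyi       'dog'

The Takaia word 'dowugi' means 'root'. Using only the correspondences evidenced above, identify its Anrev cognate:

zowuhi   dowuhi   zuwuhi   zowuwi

zowuhi

doyi ~ zoyi — Takaia d corresponds to Anrev z word-initially before a back vowel.
radugip ~ razuhif — Takaia g corresponds to Anrev h between vowels (before a front vowel).
Applying these to Takaia 'dowugi':
  dowugi → zowugi   (d→z word-initially before a back vowel)
  zowugi → zowuhi   (g→h between vowels (before a front vowel))
So the Anrev cognate is 'zowuhi'.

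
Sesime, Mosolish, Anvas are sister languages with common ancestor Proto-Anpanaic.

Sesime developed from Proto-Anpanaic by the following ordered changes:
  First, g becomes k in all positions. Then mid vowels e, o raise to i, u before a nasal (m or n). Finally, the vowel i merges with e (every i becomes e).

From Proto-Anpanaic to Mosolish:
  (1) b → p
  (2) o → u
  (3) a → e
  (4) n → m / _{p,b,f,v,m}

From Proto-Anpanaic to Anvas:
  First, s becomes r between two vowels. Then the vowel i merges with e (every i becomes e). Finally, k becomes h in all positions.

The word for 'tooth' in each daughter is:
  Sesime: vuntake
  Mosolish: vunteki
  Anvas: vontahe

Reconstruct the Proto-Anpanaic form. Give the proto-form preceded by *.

Position 2: Sesime has u, Mosolish has u, Anvas has o. Anvas preserves o here (none of its changes turn any other segment into o), so the proto-segment is *o.
Position 7: Sesime has e, Mosolish has i, Anvas has e. Mosolish preserves i here (none of its changes turn any other segment into i), so the proto-segment is *i.
Position 6: Sesime has k, Mosolish has k, Anvas has h. Mosolish preserves k here (none of its changes turn any other segment into k), so the proto-segment is *k.
This points to *vontaki. Verify forward in each daughter:
Sesime: start from *vontaki.
  rule 1: no change — vontaki
  rule 2 (pre-nasal raising): vontaki → vuntaki
  rule 3 (vowel merger): vuntaki → vuntake
  ⇒ Sesime vuntake
Mosolish: *vontaki
  vontaki (rule 1 does not apply)
  vontaki → vuntaki   [vowel merger]
  vuntaki → vunteki   [vowel merger]
  vunteki (rule 4 does not apply)
  giving Mosolish vunteki.
Anvas: *vontaki
  vontaki (rule 1 does not apply)
  vontaki → vontake   [vowel merger]
  vontake → vontahe   [unconditioned shift]
  giving Anvas vontahe.
No other proto-form is consistent with every reflex, so the reconstruction is *vontaki.

*vontaki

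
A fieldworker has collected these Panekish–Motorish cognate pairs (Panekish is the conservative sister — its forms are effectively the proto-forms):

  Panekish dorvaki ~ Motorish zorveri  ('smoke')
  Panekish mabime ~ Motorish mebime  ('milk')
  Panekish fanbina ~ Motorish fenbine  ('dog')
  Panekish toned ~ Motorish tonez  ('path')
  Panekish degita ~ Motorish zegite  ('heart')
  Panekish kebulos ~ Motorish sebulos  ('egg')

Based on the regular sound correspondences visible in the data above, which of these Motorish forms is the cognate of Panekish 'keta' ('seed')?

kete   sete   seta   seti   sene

kebulos ~ sebulos — Panekish k corresponds to Motorish s word-initially before a front vowel.
fanbina ~ fenbine, degita ~ zegite — Panekish a corresponds to Motorish e word-finally.
Applying these to Panekish 'keta':
  keta → seta   (k→s word-initially before a front vowel)
  seta → sete   (a→e word-finally)
So the Motorish cognate is 'sete'.

sete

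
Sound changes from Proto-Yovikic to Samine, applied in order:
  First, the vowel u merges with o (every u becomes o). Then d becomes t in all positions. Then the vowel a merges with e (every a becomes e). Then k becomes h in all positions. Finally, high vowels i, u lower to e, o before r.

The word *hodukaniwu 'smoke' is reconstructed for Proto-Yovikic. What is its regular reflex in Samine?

Samine: *hodukaniwu > hodokaniwo > hotokaniwo > hotokeniwo > hotoheniwo  (by vowel merger, unconditioned shift, vowel merger, unconditioned shift)

hotoheniwo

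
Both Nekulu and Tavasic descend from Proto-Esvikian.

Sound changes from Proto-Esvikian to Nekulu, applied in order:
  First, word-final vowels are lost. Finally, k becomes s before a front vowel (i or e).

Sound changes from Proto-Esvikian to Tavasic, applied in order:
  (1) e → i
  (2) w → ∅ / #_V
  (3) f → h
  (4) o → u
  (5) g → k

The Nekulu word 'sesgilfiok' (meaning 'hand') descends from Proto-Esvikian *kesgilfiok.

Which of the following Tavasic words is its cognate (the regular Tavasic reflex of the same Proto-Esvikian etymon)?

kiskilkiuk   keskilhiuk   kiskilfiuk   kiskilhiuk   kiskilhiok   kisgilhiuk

kiskilhiuk

Tavasic: start from *kesgilfiok.
  rule 1 (vowel merger): kesgilfiok → kisgilfiok
  rule 2: no change — kisgilfiok
  rule 3 (unconditioned shift): kisgilfiok → kisgilhiok
  rule 4 (vowel merger): kisgilhiok → kisgilhiuk
  rule 5 (unconditioned shift): kisgilhiuk → kiskilhiuk
  ⇒ Tavasic kiskilhiuk
Among the options, 'kiskilhiuk' alone shows every Tavasic change applied in order.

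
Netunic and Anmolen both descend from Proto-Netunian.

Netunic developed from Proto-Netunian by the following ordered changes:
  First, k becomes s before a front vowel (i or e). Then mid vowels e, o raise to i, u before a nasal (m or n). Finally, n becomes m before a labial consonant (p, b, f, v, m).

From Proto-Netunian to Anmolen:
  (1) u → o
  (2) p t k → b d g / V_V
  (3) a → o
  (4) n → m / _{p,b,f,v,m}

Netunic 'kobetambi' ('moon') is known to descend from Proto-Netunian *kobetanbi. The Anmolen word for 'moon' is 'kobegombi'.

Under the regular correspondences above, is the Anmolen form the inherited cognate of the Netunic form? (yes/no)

Derive the expected Anmolen reflex of *kobetanbi:
Anmolen: *kobetanbi > kobedanbi > kobedonbi > kobedombi  (by intervocalic voicing, vowel merger, nasal place assimilation)
The regular Anmolen reflex would be 'kobedombi', but the attested form is 'kobegombi'. The correspondence is irregular, so they are not cognates (the Anmolen form has a different source).

no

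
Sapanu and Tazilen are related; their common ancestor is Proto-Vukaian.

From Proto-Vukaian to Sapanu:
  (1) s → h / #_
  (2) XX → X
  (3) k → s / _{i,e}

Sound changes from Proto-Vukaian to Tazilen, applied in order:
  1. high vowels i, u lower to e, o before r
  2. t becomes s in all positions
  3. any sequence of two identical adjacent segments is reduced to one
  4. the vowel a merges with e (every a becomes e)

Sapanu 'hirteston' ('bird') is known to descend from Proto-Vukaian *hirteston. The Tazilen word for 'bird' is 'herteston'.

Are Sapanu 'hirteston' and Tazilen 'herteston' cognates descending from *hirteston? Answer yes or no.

no

Derive the expected Tazilen reflex of *hirteston:
Tazilen: *hirteston > herteston > hersesson > herseson  (by pre-rhotic lowering, unconditioned shift, degemination)
The regular Tazilen reflex would be 'herseson', but the attested form is 'herteston'. The correspondence is irregular, so they are not cognates (the Tazilen form has a different source).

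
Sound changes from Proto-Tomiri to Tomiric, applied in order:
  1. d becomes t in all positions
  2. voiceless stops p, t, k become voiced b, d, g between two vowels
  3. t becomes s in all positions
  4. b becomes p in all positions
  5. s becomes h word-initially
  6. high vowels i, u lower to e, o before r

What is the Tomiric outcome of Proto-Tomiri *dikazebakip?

higazepagip

Tomiric: start from *dikazebakip.
  rule 1 (unconditioned shift): dikazebakip → tikazebakip
  rule 2 (intervocalic voicing): tikazebakip → tigazebagip
  rule 3 (unconditioned shift): tigazebagip → sigazebagip
  rule 4 (unconditioned shift): sigazebagip → sigazepagip
  rule 5 (debuccalisation): sigazepagip → higazepagip
  rule 6: no change — higazepagip
  ⇒ Tomiric higazepagip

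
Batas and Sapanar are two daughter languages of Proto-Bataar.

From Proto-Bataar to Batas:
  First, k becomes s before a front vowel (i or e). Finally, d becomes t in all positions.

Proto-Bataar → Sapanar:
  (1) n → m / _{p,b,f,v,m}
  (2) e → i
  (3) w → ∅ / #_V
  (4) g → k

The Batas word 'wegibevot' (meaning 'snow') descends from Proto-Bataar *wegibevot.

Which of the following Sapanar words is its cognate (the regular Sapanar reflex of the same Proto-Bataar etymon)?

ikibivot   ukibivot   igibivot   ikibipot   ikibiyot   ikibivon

Sapanar: *wegibevot
  wegibevot (rule 1 does not apply)
  wegibevot → wigibivot   [vowel merger]
  wigibivot → igibivot   [glide loss]
  igibivot → ikibivot   [unconditioned shift]
  giving Sapanar ikibivot.
Among the options, 'ikibivot' alone shows every Sapanar change applied in order.

ikibivot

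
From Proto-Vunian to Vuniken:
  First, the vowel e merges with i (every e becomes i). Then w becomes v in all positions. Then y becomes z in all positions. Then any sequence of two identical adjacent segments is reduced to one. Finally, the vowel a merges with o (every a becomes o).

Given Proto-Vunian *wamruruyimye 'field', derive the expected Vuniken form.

Vuniken: *wamruruyimye > wamruruyimyi > vamruruyimyi > vamruruzimzi > vomruruzimzi  (by vowel merger, unconditioned shift, unconditioned shift, vowel merger)

vomruruzimzi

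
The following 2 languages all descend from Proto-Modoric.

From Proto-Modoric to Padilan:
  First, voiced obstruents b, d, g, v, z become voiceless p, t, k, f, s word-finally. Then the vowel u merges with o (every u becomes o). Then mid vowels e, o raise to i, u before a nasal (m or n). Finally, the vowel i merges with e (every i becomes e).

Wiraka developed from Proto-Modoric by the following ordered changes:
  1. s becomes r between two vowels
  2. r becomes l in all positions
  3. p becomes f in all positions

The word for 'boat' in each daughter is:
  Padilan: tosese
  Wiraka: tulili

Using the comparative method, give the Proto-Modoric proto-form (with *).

*tusisi

Position 2: Padilan has o, Wiraka has u. Wiraka preserves u here (none of its changes turn any other segment into u), so the proto-segment is *u.
Position 3: Padilan has s, Wiraka has l. Taking the neighbouring segments as reconstructed: Padilan s can only go back to *s; Wiraka l could go back to *s or *l or *r — the one source consistent with every daughter is *s.
Continuing position by position gives *tusisi; check it forward:
Padilan: *tusisi > tosisi > tosese  (by vowel merger, vowel merger)
Wiraka: start from *tusisi.
  rule 1 (rhotacism): tusisi → turiri
  rule 2 (unconditioned shift): turiri → tulili
  rule 3: no change — tulili
  ⇒ Wiraka tulili
*tusisi is the unique common source.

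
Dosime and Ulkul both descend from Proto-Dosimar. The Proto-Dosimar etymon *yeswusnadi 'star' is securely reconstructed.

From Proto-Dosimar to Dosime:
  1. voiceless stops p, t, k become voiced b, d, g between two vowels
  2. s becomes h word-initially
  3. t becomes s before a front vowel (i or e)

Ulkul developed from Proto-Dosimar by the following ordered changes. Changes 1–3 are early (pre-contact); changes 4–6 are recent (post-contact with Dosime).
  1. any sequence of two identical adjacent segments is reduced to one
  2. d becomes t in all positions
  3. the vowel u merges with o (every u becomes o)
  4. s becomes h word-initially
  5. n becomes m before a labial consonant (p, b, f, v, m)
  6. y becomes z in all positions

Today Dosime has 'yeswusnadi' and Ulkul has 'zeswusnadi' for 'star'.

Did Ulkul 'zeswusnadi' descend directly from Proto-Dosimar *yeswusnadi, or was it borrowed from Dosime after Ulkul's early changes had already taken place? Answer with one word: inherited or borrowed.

If inherited, *yeswusnadi would pass through all of Ulkul's changes:
Ulkul: *yeswusnadi > yeswusnati > yeswosnati > zeswosnati  (by unconditioned shift, vowel merger, unconditioned shift)
If borrowed from Dosime 'yeswusnadi' after the early changes, it would undergo only the recent ones:
  rule 4 (debuccalisation): no change (yeswusnadi)
  rule 5 (nasal place assimilation): no change (yeswusnadi)
  rule 6 (unconditioned shift): yeswusnadi → zeswusnadi
  ⇒ as a loan: zeswusnadi
Ulkul 'zeswusnadi' matches the loan outcome 'zeswusnadi', not the inherited 'zeswosnati' — it skipped the early Ulkul changes, so it was borrowed from Dosime.

borrowed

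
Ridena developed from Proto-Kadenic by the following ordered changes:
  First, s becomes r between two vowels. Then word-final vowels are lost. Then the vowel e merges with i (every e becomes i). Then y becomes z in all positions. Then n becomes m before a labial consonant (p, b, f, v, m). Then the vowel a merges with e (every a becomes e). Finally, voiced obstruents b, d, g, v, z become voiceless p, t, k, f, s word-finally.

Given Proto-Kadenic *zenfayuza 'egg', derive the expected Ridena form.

zimfezus

Ridena: start from *zenfayuza.
  rule 1: no change — zenfayuza
  rule 2 (apocope): zenfayuza → zenfayuz
  rule 3 (vowel merger): zenfayuz → zinfayuz
  rule 4 (unconditioned shift): zinfayuz → zinfazuz
  rule 5 (nasal place assimilation): zinfazuz → zimfazuz
  rule 6 (vowel merger): zimfazuz → zimfezuz
  rule 7 (final devoicing): zimfezuz → zimfezus
  ⇒ Ridena zimfezus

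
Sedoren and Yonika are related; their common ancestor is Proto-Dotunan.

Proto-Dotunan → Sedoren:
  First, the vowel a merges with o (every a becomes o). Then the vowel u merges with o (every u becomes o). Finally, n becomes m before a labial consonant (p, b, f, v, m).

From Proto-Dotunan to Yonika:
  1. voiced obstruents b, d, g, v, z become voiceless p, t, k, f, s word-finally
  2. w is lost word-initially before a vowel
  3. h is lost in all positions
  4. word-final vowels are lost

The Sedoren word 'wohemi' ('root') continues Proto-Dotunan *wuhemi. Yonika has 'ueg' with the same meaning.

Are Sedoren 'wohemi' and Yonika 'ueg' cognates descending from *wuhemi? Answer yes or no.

Derive the expected Yonika reflex of *wuhemi:
Yonika: start from *wuhemi.
  rule 1: no change — wuhemi
  rule 2 (glide loss): wuhemi → uhemi
  rule 3 (h-loss): uhemi → uemi
  rule 4 (apocope): uemi → uem
  ⇒ Yonika uem
The regular Yonika reflex would be 'uem', but the attested form is 'ueg'. The correspondence is irregular, so they are not cognates (the Yonika form has a different source).

no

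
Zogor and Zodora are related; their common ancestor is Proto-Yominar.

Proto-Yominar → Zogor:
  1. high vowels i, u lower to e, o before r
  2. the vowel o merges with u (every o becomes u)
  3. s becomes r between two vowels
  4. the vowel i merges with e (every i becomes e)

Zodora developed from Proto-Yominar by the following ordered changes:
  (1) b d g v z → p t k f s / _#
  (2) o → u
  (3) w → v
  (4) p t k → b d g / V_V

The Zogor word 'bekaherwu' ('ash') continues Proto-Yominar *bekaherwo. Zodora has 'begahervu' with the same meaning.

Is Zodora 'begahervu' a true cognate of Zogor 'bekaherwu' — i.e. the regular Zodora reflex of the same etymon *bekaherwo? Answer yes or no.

yes

Derive the expected Zodora reflex of *bekaherwo:
Zodora: start from *bekaherwo.
  rule 1: no change — bekaherwo
  rule 2 (vowel merger): bekaherwo → bekaherwu
  rule 3 (unconditioned shift): bekaherwu → bekahervu
  rule 4 (intervocalic voicing): bekahervu → begahervu
  ⇒ Zodora begahervu
Zodora 'begahervu' matches the regular reflex exactly, so the pair is cognate.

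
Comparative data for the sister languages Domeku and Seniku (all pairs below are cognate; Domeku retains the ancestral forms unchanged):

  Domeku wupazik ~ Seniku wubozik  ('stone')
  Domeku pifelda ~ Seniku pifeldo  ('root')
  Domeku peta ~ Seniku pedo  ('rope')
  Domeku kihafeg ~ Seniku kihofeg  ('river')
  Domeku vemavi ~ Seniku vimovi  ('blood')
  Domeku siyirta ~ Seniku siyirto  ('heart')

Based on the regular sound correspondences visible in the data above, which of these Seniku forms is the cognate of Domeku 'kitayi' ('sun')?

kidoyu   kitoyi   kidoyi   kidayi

peta ~ pedo — Domeku t corresponds to Seniku d between vowels (before a back vowel).
wupazik ~ wubozik — Domeku a corresponds to Seniku o after a consonant, before a consonant other than r, m, n, p, b, f, v.
Applying these to Domeku 'kitayi':
  kitayi → kidayi   (t→d between vowels (before a back vowel))
  kidayi → kidoyi   (a→o after a consonant, before a consonant other than r, m, n, p, b, f, v)
So the Seniku cognate is 'kidoyi'.

kidoyi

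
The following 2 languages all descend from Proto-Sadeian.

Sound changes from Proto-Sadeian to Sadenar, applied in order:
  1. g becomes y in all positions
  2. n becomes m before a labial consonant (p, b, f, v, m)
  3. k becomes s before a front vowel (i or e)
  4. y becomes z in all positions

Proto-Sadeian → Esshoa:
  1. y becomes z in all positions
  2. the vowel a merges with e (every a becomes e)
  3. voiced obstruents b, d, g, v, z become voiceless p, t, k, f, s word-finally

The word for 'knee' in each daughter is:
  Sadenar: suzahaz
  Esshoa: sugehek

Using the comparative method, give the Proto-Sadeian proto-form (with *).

Position 6: Sadenar has a, Esshoa has e. Sadenar preserves a here (none of its changes turn any other segment into a), so the proto-segment is *a.
Position 7: Sadenar has z, Esshoa has k. Taking the neighbouring segments as reconstructed: Sadenar z could go back to *g or *z or *y; Esshoa k could go back to *k or *g — the one source consistent with every daughter is *g.
Continuing position by position gives *sugahag; check it forward:
Sadenar: *sugahag
  sugahag → suyahay   [unconditioned shift]
  suyahay (rule 2 does not apply)
  suyahay (rule 3 does not apply)
  suyahay → suzahaz   [unconditioned shift]
  giving Sadenar suzahaz.
Esshoa: *sugahag > sugeheg > sugehek  (by vowel merger, final devoicing)
*sugahag is the unique common source.

*sugahag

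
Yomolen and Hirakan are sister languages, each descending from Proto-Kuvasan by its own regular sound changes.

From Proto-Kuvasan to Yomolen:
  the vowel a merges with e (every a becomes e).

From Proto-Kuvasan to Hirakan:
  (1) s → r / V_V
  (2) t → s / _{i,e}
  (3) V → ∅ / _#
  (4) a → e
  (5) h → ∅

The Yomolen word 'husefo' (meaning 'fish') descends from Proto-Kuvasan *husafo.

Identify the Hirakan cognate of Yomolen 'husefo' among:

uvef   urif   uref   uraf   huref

Hirakan: start from *husafo.
  rule 1 (rhotacism): husafo → hurafo
  rule 2: no change — hurafo
  rule 3 (apocope): hurafo → huraf
  rule 4 (vowel merger): huraf → huref
  rule 5 (h-loss): huref → uref
  ⇒ Hirakan uref

uref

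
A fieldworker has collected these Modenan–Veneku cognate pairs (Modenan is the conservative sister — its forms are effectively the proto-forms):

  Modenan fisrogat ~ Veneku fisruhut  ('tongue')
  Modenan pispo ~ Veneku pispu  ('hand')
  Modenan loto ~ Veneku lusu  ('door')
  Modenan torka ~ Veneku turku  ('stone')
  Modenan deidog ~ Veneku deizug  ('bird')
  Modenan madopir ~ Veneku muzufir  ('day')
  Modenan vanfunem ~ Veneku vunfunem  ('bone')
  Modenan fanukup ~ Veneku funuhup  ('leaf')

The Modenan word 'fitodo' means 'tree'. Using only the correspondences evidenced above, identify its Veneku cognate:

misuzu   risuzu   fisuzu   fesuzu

loto ~ lusu — Modenan t corresponds to Veneku s between vowels (before a back vowel).
fisrogat ~ fisruhut, loto ~ lusu — Modenan o corresponds to Veneku u after a consonant, before a consonant other than r, m, n, p, b, f, v.
deidog ~ deizug, madopir ~ muzufir — Modenan d corresponds to Veneku z between vowels (before a back vowel).
pispo ~ pispu, loto ~ lusu — Modenan o corresponds to Veneku u word-finally.
Applying these to Modenan 'fitodo':
  fitodo → fisodo   (t→s between vowels (before a back vowel))
  fisodo → fisudo   (o→u after a consonant, before a consonant other than r, m, n, p, b, f, v)
  fisudo → fisuzo   (d→z between vowels (before a back vowel))
  fisuzo → fisuzu   (o→u word-finally)
So the Veneku cognate is 'fisuzu'.

fisuzu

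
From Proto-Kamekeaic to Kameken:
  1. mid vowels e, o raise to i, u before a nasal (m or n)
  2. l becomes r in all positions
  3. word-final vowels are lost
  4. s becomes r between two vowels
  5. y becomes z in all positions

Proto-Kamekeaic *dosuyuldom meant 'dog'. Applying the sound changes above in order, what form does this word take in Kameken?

Kameken: *dosuyuldom
  dosuyuldom → dosuyuldum   [pre-nasal raising]
  dosuyuldum → dosuyurdum   [unconditioned shift]
  dosuyurdum (rule 3 does not apply)
  dosuyurdum → doruyurdum   [rhotacism]
  doruyurdum → doruzurdum   [unconditioned shift]
  giving Kameken doruzurdum.

doruzurdum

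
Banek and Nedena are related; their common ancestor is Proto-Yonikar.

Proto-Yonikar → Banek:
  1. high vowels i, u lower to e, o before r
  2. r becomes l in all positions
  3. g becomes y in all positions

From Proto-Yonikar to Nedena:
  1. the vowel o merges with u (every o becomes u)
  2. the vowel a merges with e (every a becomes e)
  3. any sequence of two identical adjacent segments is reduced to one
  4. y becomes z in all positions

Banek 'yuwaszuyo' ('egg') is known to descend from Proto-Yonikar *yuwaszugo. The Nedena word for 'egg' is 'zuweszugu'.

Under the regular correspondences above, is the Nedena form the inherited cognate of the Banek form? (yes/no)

Derive the expected Nedena reflex of *yuwaszugo:
Nedena: start from *yuwaszugo.
  rule 1 (vowel merger): yuwaszugo → yuwaszugu
  rule 2 (vowel merger): yuwaszugu → yuweszugu
  rule 3: no change — yuweszugu
  rule 4 (unconditioned shift): yuweszugu → zuweszugu
  ⇒ Nedena zuweszugu
Nedena 'zuweszugu' matches the regular reflex exactly, so the pair is cognate.

yes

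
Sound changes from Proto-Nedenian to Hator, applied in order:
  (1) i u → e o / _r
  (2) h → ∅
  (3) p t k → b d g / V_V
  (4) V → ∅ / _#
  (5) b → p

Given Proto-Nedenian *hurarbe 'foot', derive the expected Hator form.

Hator: start from *hurarbe.
  rule 1 (pre-rhotic lowering): hurarbe → horarbe
  rule 2 (h-loss): horarbe → orarbe
  rule 3: no change — orarbe
  rule 4 (apocope): orarbe → orarb
  rule 5 (unconditioned shift): orarb → orarp
  ⇒ Hator orarp

orarp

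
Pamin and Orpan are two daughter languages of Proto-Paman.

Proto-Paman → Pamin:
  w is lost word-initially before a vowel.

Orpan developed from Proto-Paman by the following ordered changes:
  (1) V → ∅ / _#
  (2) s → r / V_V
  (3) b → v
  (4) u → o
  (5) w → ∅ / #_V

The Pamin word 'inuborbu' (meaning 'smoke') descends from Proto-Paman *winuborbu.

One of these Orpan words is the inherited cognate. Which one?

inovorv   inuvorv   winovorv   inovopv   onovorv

Orpan: *winuborbu > winuborb > winuvorv > winovorv > inovorv  (by apocope, unconditioned shift, vowel merger, glide loss)

inovorv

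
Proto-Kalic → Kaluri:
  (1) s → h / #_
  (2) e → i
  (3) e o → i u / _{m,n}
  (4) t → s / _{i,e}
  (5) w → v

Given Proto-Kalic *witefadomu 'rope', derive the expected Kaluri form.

Kaluri: *witefadomu
  witefadomu (rule 1 does not apply)
  witefadomu → witifadomu   [vowel merger]
  witifadomu → witifadumu   [pre-nasal raising]
  witifadumu → wisifadumu   [palatalisation]
  wisifadumu → visifadumu   [unconditioned shift]
  giving Kaluri visifadumu.

visifadumu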